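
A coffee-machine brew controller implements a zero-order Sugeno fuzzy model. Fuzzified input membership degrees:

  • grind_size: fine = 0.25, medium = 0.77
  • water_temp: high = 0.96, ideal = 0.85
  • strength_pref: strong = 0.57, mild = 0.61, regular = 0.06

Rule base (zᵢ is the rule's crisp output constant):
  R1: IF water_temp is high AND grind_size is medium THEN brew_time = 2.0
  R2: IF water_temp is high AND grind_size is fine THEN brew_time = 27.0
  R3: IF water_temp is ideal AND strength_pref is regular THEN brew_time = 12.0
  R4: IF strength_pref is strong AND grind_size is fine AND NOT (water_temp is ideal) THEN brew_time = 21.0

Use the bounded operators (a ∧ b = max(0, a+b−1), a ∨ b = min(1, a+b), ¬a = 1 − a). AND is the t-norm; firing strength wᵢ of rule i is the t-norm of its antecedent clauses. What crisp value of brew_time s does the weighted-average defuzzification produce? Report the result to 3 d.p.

7.585

R1 (z=2.0): high=0.96, medium=0.77; AND[max(0, a+b−1)] → w = 0.73
R2 (z=27.0): high=0.96, fine=0.25; AND[max(0, a+b−1)] → w = 0.21
R3 (z=12.0): ideal=0.85, regular=0.06; AND[max(0, a+b−1)] → w = 0.00
R4 (z=21.0): strong=0.57, fine=0.25, ¬ideal=1−0.85=0.15; AND[max(0, a+b−1)] → w = 0.00
Weighted average = (0.73·2.0 + 0.21·27.0 + 0.00·12.0 + 0.00·21.0) / (0.73 + 0.21 + 0.00 + 0.00)
  = 7.1300 / 0.9400 = 7.585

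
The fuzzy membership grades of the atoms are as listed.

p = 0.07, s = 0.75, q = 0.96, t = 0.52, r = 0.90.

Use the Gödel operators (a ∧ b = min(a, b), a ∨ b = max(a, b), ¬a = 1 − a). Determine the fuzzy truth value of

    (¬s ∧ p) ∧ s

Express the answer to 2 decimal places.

0.07

¬s = 1 − 0.75 = 0.25
¬s ∧ p = min(a, b) on (0.25, 0.07) = 0.07
(¬s ∧ p) ∧ s = min(a, b) on (0.07, 0.75) = 0.07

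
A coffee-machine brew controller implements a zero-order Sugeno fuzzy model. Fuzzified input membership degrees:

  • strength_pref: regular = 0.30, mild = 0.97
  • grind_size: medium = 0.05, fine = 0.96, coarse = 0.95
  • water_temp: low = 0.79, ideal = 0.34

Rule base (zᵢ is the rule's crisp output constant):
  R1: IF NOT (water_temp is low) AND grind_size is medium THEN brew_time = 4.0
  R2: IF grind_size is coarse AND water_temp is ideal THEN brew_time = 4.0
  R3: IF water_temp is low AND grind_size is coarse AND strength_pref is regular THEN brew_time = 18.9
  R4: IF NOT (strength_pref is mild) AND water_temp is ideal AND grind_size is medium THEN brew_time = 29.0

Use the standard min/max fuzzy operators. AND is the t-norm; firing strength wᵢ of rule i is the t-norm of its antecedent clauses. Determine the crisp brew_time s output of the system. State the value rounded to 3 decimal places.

R1 (z=4.0): ¬low=1−0.79=0.21, medium=0.05; AND[min(a, b)] → w = 0.05
R2 (z=4.0): coarse=0.95, ideal=0.34; AND[min(a, b)] → w = 0.34
R3 (z=18.9): low=0.79, coarse=0.95, regular=0.30; AND[min(a, b)] → w = 0.30
R4 (z=29.0): ¬mild=1−0.97=0.03, ideal=0.34, medium=0.05; AND[min(a, b)] → w = 0.03
Weighted average = (0.05·4.0 + 0.34·4.0 + 0.30·18.9 + 0.03·29.0) / (0.05 + 0.34 + 0.30 + 0.03)
  = 8.1000 / 0.7200 = 11.250

11.250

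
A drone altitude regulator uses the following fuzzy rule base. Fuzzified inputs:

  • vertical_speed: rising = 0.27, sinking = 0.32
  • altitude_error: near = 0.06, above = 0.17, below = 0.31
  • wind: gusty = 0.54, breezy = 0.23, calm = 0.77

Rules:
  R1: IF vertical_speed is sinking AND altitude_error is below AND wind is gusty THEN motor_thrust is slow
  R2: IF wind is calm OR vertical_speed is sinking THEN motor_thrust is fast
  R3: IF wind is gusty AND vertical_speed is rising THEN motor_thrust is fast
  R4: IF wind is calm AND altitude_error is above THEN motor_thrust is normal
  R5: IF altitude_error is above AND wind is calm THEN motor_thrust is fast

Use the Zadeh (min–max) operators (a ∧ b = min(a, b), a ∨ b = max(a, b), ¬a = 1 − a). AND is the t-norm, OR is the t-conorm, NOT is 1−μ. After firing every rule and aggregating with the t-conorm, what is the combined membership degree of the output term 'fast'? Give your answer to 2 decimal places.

0.77

R1: sinking=0.32, below=0.31, gusty=0.54; AND[min(a, b)] → w = 0.31
R2: calm=0.77, sinking=0.32; OR[max(a, b)] → w = 0.77
R3: gusty=0.54, rising=0.27; AND[min(a, b)] → w = 0.27
R4: calm=0.77, above=0.17; AND[min(a, b)] → w = 0.17
R5: above=0.17, calm=0.77; AND[min(a, b)] → w = 0.17
Rules with consequent 'fast': {R2, R3, R5} → strengths 0.77, 0.27, 0.17
Aggregate via t-conorm [max(a, b)]: 0.77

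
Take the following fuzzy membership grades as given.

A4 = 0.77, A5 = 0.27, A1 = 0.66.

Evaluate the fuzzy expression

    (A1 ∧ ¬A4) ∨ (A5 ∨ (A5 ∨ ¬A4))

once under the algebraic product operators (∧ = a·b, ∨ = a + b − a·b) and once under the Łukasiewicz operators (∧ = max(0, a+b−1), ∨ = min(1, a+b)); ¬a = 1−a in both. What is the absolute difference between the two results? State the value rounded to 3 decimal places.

0.118

Under algebraic product:
  ¬A4 = 1 − 0.7700 = 0.2300
  A1 ∧ ¬A4 = a·b on (0.6600, 0.2300) = 0.1518
  ¬A4 = 1 − 0.7700 = 0.2300
  A5 ∨ ¬A4 = a + b − a·b on (0.2700, 0.2300) = 0.4379
  A5 ∨ (A5 ∨ ¬A4) = a + b − a·b on (0.2700, 0.4379) = 0.5897
  (A1 ∧ ¬A4) ∨ (A5 ∨ (A5 ∨ ¬A4)) = a + b − a·b on (0.1518, 0.5897) = 0.6520
  → value = 0.6520
Under Łukasiewicz:
  ¬A4 = 1 − 0.77 = 0.23
  A1 ∧ ¬A4 = max(0, a+b−1) on (0.66, 0.23) = 0.00
  ¬A4 = 1 − 0.77 = 0.23
  A5 ∨ ¬A4 = min(1, a+b) on (0.27, 0.23) = 0.50
  A5 ∨ (A5 ∨ ¬A4) = min(1, a+b) on (0.27, 0.50) = 0.77
  (A1 ∧ ¬A4) ∨ (A5 ∨ (A5 ∨ ¬A4)) = min(1, a+b) on (0.00, 0.77) = 0.77
  → value = 0.7700
|0.6520 − 0.7700| = 0.118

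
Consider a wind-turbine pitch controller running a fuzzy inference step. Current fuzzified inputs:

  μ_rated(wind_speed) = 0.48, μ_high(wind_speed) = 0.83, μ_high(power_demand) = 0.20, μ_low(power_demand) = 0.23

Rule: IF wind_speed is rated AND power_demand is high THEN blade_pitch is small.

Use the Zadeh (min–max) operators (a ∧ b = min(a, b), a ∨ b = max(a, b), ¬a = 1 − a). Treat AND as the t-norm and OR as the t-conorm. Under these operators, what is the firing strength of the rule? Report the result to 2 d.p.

0.20

firing strength: rated=0.48, high=0.20; AND[min(a, b)] → w = 0.20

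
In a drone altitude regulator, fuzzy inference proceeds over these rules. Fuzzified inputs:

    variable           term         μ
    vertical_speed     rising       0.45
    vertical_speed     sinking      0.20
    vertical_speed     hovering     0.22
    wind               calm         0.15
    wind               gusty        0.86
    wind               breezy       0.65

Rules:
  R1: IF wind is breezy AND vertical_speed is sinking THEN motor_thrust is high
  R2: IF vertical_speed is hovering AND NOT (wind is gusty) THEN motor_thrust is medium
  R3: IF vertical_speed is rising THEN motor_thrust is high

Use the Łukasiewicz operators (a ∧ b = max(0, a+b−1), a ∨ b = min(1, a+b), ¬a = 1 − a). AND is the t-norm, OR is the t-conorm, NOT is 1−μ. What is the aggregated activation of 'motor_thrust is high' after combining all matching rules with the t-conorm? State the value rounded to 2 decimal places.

R1: breezy=0.65, sinking=0.20; AND[max(0, a+b−1)] → w = 0.00
R2: hovering=0.22, ¬gusty=1−0.86=0.14; AND[max(0, a+b−1)] → w = 0.00
R3: rising=0.45 → w = 0.45
Rules with consequent 'high': {R1, R3} → strengths 0.00, 0.45
Aggregate via t-conorm [min(1, a+b)]: 0.45

0.45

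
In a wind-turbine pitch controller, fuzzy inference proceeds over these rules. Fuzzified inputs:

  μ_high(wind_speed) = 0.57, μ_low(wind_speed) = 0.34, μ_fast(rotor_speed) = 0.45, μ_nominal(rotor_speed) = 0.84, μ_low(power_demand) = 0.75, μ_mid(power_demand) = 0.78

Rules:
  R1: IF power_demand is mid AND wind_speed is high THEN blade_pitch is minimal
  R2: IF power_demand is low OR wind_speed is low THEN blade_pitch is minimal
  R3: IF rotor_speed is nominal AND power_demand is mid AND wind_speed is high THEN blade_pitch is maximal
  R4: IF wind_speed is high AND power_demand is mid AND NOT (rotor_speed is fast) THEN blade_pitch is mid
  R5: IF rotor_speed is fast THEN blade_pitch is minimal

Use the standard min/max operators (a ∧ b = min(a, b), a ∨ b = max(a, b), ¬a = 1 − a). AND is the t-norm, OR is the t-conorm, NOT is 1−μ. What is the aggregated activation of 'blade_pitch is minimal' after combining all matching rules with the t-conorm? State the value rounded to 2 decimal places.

R1: mid=0.78, high=0.57; AND[min(a, b)] → w = 0.57
R2: low=0.75, low=0.34; OR[max(a, b)] → w = 0.75
R3: nominal=0.84, mid=0.78, high=0.57; AND[min(a, b)] → w = 0.57
R4: high=0.57, mid=0.78, ¬fast=1−0.45=0.55; AND[min(a, b)] → w = 0.55
R5: fast=0.45 → w = 0.45
Rules with consequent 'minimal': {R1, R2, R5} → strengths 0.57, 0.75, 0.45
Aggregate via t-conorm [max(a, b)]: 0.75

0.75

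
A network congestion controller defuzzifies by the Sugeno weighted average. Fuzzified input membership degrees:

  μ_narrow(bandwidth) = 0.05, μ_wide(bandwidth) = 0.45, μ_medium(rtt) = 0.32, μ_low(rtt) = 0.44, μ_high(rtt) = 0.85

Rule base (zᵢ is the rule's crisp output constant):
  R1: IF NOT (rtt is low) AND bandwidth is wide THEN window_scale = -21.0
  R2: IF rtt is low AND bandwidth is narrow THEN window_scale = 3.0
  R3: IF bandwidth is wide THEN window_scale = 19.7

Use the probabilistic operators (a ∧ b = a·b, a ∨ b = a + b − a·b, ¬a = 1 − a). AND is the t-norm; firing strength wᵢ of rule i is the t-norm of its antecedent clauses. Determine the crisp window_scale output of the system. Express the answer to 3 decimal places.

R1 (z=-21.0): ¬low=1−0.44=0.56, wide=0.45; AND[a·b] → w = 0.2520
R2 (z=3.0): low=0.44, narrow=0.05; AND[a·b] → w = 0.0220
R3 (z=19.7): wide=0.45 → w = 0.4500
Weighted average = (0.2520·-21.0 + 0.0220·3.0 + 0.4500·19.7) / (0.2520 + 0.0220 + 0.4500)
  = 3.6390 / 0.7240 = 5.026

5.026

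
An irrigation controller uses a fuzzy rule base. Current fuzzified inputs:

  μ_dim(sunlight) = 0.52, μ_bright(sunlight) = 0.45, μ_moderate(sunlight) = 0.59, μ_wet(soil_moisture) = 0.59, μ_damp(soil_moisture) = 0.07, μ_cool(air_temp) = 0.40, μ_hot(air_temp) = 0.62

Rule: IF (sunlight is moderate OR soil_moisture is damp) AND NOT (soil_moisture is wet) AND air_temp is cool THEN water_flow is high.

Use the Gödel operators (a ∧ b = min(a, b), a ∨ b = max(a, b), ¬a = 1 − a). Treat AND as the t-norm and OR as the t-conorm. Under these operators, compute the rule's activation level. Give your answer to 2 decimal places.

firing strength: (moderate=0.59 OR damp=0.07) = 0.59; AND[min(a, b)] with ¬wet=1−0.59=0.41, cool=0.40 → w = 0.40

0.40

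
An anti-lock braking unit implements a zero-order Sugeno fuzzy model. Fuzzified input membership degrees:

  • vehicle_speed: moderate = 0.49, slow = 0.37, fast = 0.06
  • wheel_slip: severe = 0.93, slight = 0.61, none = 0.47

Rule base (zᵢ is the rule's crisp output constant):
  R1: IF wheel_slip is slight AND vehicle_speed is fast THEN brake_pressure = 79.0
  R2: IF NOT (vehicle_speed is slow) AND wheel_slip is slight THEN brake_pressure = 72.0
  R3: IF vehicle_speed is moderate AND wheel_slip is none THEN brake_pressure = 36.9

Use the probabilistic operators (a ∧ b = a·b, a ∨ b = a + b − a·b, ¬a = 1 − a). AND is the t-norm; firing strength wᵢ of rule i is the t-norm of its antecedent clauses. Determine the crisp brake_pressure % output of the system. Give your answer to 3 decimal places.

59.980

R1 (z=79.0): slight=0.61, fast=0.06; AND[a·b] → w = 0.0366
R2 (z=72.0): ¬slow=1−0.37=0.63, slight=0.61; AND[a·b] → w = 0.3843
R3 (z=36.9): moderate=0.49, none=0.47; AND[a·b] → w = 0.2303
Weighted average = (0.0366·79.0 + 0.3843·72.0 + 0.2303·36.9) / (0.0366 + 0.3843 + 0.2303)
  = 39.0591 / 0.6512 = 59.980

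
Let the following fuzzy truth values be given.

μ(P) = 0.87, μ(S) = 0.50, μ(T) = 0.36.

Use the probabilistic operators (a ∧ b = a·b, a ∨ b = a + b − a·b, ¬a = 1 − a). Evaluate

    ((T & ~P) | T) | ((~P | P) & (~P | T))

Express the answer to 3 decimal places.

0.630

~P = 1 − 0.8700 = 0.1300
T & ~P = a·b on (0.3600, 0.1300) = 0.0468
(T & ~P) | T = a + b − a·b on (0.0468, 0.3600) = 0.3900
~P = 1 − 0.8700 = 0.1300
~P | P = a + b − a·b on (0.1300, 0.8700) = 0.8869
~P = 1 − 0.8700 = 0.1300
~P | T = a + b − a·b on (0.1300, 0.3600) = 0.4432
(~P | P) & (~P | T) = a·b on (0.8869, 0.4432) = 0.3931
((T & ~P) | T) | ((~P | P) & (~P | T)) = a + b − a·b on (0.3900, 0.3931) = 0.6297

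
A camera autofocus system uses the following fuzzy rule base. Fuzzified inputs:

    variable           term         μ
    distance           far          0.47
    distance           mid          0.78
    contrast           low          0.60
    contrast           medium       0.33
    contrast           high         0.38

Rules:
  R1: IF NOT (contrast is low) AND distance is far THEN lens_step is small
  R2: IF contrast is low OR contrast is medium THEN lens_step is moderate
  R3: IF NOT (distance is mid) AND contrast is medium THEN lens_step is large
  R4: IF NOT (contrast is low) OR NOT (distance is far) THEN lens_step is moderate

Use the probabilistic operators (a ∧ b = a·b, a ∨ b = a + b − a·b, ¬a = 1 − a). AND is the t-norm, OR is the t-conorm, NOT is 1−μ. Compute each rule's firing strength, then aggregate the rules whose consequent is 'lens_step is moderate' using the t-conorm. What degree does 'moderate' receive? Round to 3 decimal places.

R1: ¬low=1−0.60=0.40, far=0.47; AND[a·b] → w = 0.1880
R2: low=0.60, medium=0.33; OR[a + b − a·b] → w = 0.7320
R3: ¬mid=1−0.78=0.22, medium=0.33; AND[a·b] → w = 0.0726
R4: ¬low=1−0.60=0.40, ¬far=1−0.47=0.53; OR[a + b − a·b] → w = 0.7180
Rules with consequent 'moderate': {R2, R4} → strengths 0.7320, 0.7180
Aggregate via t-conorm [a + b − a·b]: 0.9244

0.924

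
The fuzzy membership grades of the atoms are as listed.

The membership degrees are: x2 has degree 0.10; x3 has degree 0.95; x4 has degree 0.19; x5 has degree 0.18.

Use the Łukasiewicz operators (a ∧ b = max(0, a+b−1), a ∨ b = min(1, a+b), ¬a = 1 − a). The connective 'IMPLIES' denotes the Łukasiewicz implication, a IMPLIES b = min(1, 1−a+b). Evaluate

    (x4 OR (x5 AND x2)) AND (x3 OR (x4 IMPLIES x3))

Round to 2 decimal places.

x5 AND x2 = max(0, a+b−1) on (0.18, 0.10) = 0.00
x4 OR (x5 AND x2) = min(1, a+b) on (0.19, 0.00) = 0.19
x4 IMPLIES x3  [Łukasiewicz: min(1, 1−a+b)] with a=0.19, b=0.95 → 1.00
x3 OR (x4 IMPLIES x3) = min(1, a+b) on (0.95, 1.00) = 1.00
(x4 OR (x5 AND x2)) AND (x3 OR (x4 IMPLIES x3)) = max(0, a+b−1) on (0.19, 1.00) = 0.19

0.19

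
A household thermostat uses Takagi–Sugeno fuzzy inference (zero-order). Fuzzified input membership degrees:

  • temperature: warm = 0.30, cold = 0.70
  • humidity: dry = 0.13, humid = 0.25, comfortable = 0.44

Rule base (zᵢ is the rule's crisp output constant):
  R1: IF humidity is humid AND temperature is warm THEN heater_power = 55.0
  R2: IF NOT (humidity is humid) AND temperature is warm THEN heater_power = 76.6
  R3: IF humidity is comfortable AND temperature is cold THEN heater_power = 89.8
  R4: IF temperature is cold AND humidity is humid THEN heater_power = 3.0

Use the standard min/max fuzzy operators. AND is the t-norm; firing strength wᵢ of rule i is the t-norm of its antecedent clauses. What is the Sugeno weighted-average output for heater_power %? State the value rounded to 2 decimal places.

62.09

R1 (z=55.0): humid=0.25, warm=0.30; AND[min(a, b)] → w = 0.25
R2 (z=76.6): ¬humid=1−0.25=0.75, warm=0.30; AND[min(a, b)] → w = 0.30
R3 (z=89.8): comfortable=0.44, cold=0.70; AND[min(a, b)] → w = 0.44
R4 (z=3.0): cold=0.70, humid=0.25; AND[min(a, b)] → w = 0.25
Weighted average = (0.25·55.0 + 0.30·76.6 + 0.44·89.8 + 0.25·3.0) / (0.25 + 0.30 + 0.44 + 0.25)
  = 76.9920 / 1.2400 = 62.09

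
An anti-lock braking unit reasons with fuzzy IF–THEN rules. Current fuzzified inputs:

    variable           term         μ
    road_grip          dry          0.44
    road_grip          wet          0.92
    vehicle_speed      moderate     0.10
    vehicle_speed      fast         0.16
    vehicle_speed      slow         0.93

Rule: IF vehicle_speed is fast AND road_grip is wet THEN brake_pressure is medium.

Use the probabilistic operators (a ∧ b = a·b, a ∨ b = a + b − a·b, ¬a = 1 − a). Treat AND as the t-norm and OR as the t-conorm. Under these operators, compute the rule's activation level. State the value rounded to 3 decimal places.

0.147

firing strength: fast=0.16, wet=0.92; AND[a·b] → w = 0.1472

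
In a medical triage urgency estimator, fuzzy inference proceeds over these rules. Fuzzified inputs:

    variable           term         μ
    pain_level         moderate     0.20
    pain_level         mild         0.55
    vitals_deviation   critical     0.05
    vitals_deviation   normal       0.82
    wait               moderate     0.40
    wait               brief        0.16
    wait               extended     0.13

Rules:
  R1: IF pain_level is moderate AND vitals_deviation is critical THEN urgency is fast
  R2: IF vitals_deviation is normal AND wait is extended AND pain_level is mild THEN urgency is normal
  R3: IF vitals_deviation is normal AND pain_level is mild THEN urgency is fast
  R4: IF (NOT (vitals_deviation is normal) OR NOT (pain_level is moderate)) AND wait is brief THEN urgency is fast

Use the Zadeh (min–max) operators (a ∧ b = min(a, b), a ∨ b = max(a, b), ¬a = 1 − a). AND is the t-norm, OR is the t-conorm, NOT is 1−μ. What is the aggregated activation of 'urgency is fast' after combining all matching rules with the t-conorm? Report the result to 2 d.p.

R1: moderate=0.20, critical=0.05; AND[min(a, b)] → w = 0.05
R2: normal=0.82, extended=0.13, mild=0.55; AND[min(a, b)] → w = 0.13
R3: normal=0.82, mild=0.55; AND[min(a, b)] → w = 0.55
R4: (¬normal=1−0.82=0.18 OR ¬moderate=1−0.20=0.80) = 0.80; AND[min(a, b)] with brief=0.16 → w = 0.16
Rules with consequent 'fast': {R1, R3, R4} → strengths 0.05, 0.55, 0.16
Aggregate via t-conorm [max(a, b)]: 0.55

0.55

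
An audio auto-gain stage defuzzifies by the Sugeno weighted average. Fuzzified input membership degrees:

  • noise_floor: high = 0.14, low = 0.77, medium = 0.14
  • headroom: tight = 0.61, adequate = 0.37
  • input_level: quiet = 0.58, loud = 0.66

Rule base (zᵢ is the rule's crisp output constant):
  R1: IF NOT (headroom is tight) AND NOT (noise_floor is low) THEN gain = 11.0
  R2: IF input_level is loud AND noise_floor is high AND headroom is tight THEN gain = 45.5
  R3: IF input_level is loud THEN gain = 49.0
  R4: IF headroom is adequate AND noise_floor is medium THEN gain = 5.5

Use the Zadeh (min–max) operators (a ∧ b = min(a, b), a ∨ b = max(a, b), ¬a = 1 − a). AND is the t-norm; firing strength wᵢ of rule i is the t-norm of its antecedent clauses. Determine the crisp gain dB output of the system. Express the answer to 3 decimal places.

35.906

R1 (z=11.0): ¬tight=1−0.61=0.39, ¬low=1−0.77=0.23; AND[min(a, b)] → w = 0.23
R2 (z=45.5): loud=0.66, high=0.14, tight=0.61; AND[min(a, b)] → w = 0.14
R3 (z=49.0): loud=0.66 → w = 0.66
R4 (z=5.5): adequate=0.37, medium=0.14; AND[min(a, b)] → w = 0.14
Weighted average = (0.23·11.0 + 0.14·45.5 + 0.66·49.0 + 0.14·5.5) / (0.23 + 0.14 + 0.66 + 0.14)
  = 42.0100 / 1.1700 = 35.906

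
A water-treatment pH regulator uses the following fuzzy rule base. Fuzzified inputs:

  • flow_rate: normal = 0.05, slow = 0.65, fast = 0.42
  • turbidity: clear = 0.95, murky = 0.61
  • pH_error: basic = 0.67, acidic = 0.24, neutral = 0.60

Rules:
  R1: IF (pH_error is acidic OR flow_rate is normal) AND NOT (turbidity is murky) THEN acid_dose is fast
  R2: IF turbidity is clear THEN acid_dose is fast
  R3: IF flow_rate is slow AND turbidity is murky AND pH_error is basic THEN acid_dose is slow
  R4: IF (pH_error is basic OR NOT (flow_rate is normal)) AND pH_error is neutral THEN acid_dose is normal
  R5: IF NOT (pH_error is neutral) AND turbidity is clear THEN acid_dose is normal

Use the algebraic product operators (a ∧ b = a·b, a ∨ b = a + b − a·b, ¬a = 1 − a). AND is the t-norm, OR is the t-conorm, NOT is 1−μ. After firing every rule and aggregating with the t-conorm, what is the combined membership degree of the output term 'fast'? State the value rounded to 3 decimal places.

R1: (acidic=0.24 OR normal=0.05) = 0.2780; AND[a·b] with ¬murky=1−0.61=0.39 → w = 0.1084
R2: clear=0.95 → w = 0.9500
R3: slow=0.65, murky=0.61, basic=0.67; AND[a·b] → w = 0.2657
R4: (basic=0.67 OR ¬normal=1−0.05=0.95) = 0.9835; AND[a·b] with neutral=0.60 → w = 0.5901
R5: ¬neutral=1−0.60=0.40, clear=0.95; AND[a·b] → w = 0.3800
Rules with consequent 'fast': {R1, R2} → strengths 0.1084, 0.9500
Aggregate via t-conorm [a + b − a·b]: 0.9554

0.955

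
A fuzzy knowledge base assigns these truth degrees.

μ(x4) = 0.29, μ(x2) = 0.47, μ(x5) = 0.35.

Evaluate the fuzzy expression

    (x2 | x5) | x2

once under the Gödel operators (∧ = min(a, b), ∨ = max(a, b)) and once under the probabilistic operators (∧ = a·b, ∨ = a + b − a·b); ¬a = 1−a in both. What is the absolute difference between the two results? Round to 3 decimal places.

Under Gödel:
  x2 | x5 = max(a, b) on (0.47, 0.35) = 0.47
  (x2 | x5) | x2 = max(a, b) on (0.47, 0.47) = 0.47
  → value = 0.4700
Under probabilistic:
  x2 | x5 = a + b − a·b on (0.4700, 0.3500) = 0.6555
  (x2 | x5) | x2 = a + b − a·b on (0.6555, 0.4700) = 0.8174
  → value = 0.8174
|0.4700 − 0.8174| = 0.347

0.347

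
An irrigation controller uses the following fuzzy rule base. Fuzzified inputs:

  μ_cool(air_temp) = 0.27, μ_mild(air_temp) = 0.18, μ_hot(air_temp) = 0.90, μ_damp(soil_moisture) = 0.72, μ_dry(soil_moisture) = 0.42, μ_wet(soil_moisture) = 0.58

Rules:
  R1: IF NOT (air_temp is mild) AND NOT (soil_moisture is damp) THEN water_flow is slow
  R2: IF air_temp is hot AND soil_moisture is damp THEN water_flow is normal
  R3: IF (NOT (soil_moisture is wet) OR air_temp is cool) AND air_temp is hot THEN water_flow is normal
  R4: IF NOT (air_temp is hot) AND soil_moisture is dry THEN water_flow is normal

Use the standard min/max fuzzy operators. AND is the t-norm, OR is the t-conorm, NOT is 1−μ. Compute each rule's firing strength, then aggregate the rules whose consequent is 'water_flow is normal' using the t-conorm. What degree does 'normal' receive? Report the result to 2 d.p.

0.72

R1: ¬mild=1−0.18=0.82, ¬damp=1−0.72=0.28; AND[min(a, b)] → w = 0.28
R2: hot=0.90, damp=0.72; AND[min(a, b)] → w = 0.72
R3: (¬wet=1−0.58=0.42 OR cool=0.27) = 0.42; AND[min(a, b)] with hot=0.90 → w = 0.42
R4: ¬hot=1−0.90=0.10, dry=0.42; AND[min(a, b)] → w = 0.10
Rules with consequent 'normal': {R2, R3, R4} → strengths 0.72, 0.42, 0.10
Aggregate via t-conorm [max(a, b)]: 0.72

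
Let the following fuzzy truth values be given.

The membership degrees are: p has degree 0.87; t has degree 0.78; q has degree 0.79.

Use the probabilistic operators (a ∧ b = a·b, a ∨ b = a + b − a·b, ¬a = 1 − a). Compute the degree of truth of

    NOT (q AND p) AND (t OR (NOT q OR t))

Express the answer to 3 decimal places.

0.301

q AND p = a·b on (0.7900, 0.8700) = 0.6873
NOT (q AND p) = 1 − 0.6873 = 0.3127
NOT q = 1 − 0.7900 = 0.2100
NOT q OR t = a + b − a·b on (0.2100, 0.7800) = 0.8262
t OR (NOT q OR t) = a + b − a·b on (0.7800, 0.8262) = 0.9618
NOT (q AND p) AND (t OR (NOT q OR t)) = a·b on (0.3127, 0.9618) = 0.3007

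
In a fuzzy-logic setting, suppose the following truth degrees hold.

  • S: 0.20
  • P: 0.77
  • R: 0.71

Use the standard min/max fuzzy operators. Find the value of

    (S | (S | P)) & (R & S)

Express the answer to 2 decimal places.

S | P = max(a, b) on (0.20, 0.77) = 0.77
S | (S | P) = max(a, b) on (0.20, 0.77) = 0.77
R & S = min(a, b) on (0.71, 0.20) = 0.20
(S | (S | P)) & (R & S) = min(a, b) on (0.77, 0.20) = 0.20

0.20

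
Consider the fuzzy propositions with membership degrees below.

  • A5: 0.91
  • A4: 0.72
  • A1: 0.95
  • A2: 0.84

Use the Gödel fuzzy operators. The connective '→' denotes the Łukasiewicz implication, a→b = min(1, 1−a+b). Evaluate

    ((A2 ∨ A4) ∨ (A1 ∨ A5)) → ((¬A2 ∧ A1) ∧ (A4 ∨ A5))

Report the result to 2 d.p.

A2 ∨ A4 = max(a, b) on (0.84, 0.72) = 0.84
A1 ∨ A5 = max(a, b) on (0.95, 0.91) = 0.95
(A2 ∨ A4) ∨ (A1 ∨ A5) = max(a, b) on (0.84, 0.95) = 0.95
¬A2 = 1 − 0.84 = 0.16
¬A2 ∧ A1 = min(a, b) on (0.16, 0.95) = 0.16
A4 ∨ A5 = max(a, b) on (0.72, 0.91) = 0.91
(¬A2 ∧ A1) ∧ (A4 ∨ A5) = min(a, b) on (0.16, 0.91) = 0.16
((A2 ∨ A4) ∨ (A1 ∨ A5)) → ((¬A2 ∧ A1) ∧ (A4 ∨ A5))  [Łukasiewicz: min(1, 1−a+b)] with a=0.95, b=0.16 → 0.21

0.21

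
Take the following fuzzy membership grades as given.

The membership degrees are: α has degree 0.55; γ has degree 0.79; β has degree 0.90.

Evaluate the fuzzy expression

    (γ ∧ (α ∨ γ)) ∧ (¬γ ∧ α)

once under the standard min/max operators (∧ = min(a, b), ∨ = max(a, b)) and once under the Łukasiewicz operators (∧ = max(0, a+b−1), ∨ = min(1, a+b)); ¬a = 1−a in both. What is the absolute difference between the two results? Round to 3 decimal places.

0.210

Under standard min/max:
  α ∨ γ = max(a, b) on (0.55, 0.79) = 0.79
  γ ∧ (α ∨ γ) = min(a, b) on (0.79, 0.79) = 0.79
  ¬γ = 1 − 0.79 = 0.21
  ¬γ ∧ α = min(a, b) on (0.21, 0.55) = 0.21
  (γ ∧ (α ∨ γ)) ∧ (¬γ ∧ α) = min(a, b) on (0.79, 0.21) = 0.21
  → value = 0.2100
Under Łukasiewicz:
  α ∨ γ = min(1, a+b) on (0.55, 0.79) = 1.00
  γ ∧ (α ∨ γ) = max(0, a+b−1) on (0.79, 1.00) = 0.79
  ¬γ = 1 − 0.79 = 0.21
  ¬γ ∧ α = max(0, a+b−1) on (0.21, 0.55) = 0.00
  (γ ∧ (α ∨ γ)) ∧ (¬γ ∧ α) = max(0, a+b−1) on (0.79, 0.00) = 0.00
  → value = 0.0000
|0.2100 − 0.0000| = 0.210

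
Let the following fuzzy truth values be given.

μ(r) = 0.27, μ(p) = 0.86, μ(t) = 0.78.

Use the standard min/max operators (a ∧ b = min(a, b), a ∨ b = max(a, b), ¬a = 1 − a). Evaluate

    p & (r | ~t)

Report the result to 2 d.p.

0.27

~t = 1 − 0.78 = 0.22
r | ~t = max(a, b) on (0.27, 0.22) = 0.27
p & (r | ~t) = min(a, b) on (0.86, 0.27) = 0.27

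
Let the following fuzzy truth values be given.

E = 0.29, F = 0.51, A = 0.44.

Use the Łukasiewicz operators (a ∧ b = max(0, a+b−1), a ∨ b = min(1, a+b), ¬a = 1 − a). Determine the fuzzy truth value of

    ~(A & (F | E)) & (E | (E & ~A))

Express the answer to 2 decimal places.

0.05

F | E = min(1, a+b) on (0.51, 0.29) = 0.80
A & (F | E) = max(0, a+b−1) on (0.44, 0.80) = 0.24
~(A & (F | E)) = 1 − 0.24 = 0.76
~A = 1 − 0.44 = 0.56
E & ~A = max(0, a+b−1) on (0.29, 0.56) = 0.00
E | (E & ~A) = min(1, a+b) on (0.29, 0.00) = 0.29
~(A & (F | E)) & (E | (E & ~A)) = max(0, a+b−1) on (0.76, 0.29) = 0.05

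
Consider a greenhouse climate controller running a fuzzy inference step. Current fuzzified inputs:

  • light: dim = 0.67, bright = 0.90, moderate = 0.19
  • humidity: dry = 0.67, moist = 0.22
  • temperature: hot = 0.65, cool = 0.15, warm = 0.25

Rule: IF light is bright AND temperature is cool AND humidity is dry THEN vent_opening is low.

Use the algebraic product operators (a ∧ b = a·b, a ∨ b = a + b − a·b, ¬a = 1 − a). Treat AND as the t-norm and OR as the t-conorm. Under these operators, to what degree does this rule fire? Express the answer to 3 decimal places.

0.090

firing strength: bright=0.90, cool=0.15, dry=0.67; AND[a·b] → w = 0.0905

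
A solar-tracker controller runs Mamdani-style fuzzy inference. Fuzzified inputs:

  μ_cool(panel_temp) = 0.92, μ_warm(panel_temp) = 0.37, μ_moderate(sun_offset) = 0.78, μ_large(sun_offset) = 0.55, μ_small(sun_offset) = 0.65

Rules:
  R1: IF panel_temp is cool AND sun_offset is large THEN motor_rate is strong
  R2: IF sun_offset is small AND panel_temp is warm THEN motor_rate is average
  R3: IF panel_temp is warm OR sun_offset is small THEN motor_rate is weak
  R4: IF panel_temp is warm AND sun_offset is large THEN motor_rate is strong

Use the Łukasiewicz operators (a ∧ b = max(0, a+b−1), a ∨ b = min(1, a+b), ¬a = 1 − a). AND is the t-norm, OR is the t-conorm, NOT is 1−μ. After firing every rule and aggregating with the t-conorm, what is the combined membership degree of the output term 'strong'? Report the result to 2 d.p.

0.47

R1: cool=0.92, large=0.55; AND[max(0, a+b−1)] → w = 0.47
R2: small=0.65, warm=0.37; AND[max(0, a+b−1)] → w = 0.02
R3: warm=0.37, small=0.65; OR[min(1, a+b)] → w = 1.00
R4: warm=0.37, large=0.55; AND[max(0, a+b−1)] → w = 0.00
Rules with consequent 'strong': {R1, R4} → strengths 0.47, 0.00
Aggregate via t-conorm [min(1, a+b)]: 0.47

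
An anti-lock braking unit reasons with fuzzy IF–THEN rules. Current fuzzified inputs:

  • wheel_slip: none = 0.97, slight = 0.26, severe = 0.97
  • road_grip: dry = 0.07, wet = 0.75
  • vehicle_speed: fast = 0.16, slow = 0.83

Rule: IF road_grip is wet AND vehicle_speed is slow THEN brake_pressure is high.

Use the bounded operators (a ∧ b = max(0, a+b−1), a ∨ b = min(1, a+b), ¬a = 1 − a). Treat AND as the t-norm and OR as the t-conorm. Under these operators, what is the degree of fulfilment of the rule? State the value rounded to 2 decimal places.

firing strength: wet=0.75, slow=0.83; AND[max(0, a+b−1)] → w = 0.58

0.58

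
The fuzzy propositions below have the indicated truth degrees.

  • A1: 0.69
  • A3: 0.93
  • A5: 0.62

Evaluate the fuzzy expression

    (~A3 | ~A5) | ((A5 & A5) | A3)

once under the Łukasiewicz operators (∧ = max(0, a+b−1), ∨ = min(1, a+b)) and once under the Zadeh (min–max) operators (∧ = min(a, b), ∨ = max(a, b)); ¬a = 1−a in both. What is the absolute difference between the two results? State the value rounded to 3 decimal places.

0.070

Under Łukasiewicz:
  ~A3 = 1 − 0.93 = 0.07
  ~A5 = 1 − 0.62 = 0.38
  ~A3 | ~A5 = min(1, a+b) on (0.07, 0.38) = 0.45
  A5 & A5 = max(0, a+b−1) on (0.62, 0.62) = 0.24
  (A5 & A5) | A3 = min(1, a+b) on (0.24, 0.93) = 1.00
  (~A3 | ~A5) | ((A5 & A5) | A3) = min(1, a+b) on (0.45, 1.00) = 1.00
  → value = 1.0000
Under Zadeh (min–max):
  ~A3 = 1 − 0.93 = 0.07
  ~A5 = 1 − 0.62 = 0.38
  ~A3 | ~A5 = max(a, b) on (0.07, 0.38) = 0.38
  A5 & A5 = min(a, b) on (0.62, 0.62) = 0.62
  (A5 & A5) | A3 = max(a, b) on (0.62, 0.93) = 0.93
  (~A3 | ~A5) | ((A5 & A5) | A3) = max(a, b) on (0.38, 0.93) = 0.93
  → value = 0.9300
|1.0000 − 0.9300| = 0.070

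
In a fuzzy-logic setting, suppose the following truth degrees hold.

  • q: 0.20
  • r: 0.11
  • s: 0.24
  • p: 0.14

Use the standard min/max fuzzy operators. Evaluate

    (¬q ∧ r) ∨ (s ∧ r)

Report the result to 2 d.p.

¬q = 1 − 0.20 = 0.80
¬q ∧ r = min(a, b) on (0.80, 0.11) = 0.11
s ∧ r = min(a, b) on (0.24, 0.11) = 0.11
(¬q ∧ r) ∨ (s ∧ r) = max(a, b) on (0.11, 0.11) = 0.11

0.11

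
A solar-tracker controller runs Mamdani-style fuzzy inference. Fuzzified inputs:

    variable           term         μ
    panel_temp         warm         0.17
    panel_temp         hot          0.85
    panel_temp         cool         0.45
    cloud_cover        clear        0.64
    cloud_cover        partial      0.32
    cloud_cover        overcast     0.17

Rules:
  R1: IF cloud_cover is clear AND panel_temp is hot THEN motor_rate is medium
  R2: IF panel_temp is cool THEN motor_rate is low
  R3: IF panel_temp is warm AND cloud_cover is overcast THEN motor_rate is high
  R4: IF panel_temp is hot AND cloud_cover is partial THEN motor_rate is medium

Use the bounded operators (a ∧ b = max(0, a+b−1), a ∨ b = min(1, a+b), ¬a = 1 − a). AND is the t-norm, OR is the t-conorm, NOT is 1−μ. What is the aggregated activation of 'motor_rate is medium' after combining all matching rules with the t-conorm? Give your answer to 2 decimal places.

R1: clear=0.64, hot=0.85; AND[max(0, a+b−1)] → w = 0.49
R2: cool=0.45 → w = 0.45
R3: warm=0.17, overcast=0.17; AND[max(0, a+b−1)] → w = 0.00
R4: hot=0.85, partial=0.32; AND[max(0, a+b−1)] → w = 0.17
Rules with consequent 'medium': {R1, R4} → strengths 0.49, 0.17
Aggregate via t-conorm [min(1, a+b)]: 0.66

0.66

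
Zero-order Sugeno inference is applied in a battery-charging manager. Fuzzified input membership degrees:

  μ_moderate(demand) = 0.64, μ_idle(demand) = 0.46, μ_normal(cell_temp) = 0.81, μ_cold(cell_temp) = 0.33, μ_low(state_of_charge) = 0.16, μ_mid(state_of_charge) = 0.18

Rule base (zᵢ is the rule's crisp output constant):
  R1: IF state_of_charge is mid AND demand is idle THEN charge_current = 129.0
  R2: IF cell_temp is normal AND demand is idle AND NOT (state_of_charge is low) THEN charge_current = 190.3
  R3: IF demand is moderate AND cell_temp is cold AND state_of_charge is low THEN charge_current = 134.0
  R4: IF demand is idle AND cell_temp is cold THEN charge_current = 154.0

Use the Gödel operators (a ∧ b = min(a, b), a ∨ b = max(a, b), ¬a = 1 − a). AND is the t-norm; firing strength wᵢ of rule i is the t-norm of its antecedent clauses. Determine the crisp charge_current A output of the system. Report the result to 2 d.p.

R1 (z=129.0): mid=0.18, idle=0.46; AND[min(a, b)] → w = 0.18
R2 (z=190.3): normal=0.81, idle=0.46, ¬low=1−0.16=0.84; AND[min(a, b)] → w = 0.46
R3 (z=134.0): moderate=0.64, cold=0.33, low=0.16; AND[min(a, b)] → w = 0.16
R4 (z=154.0): idle=0.46, cold=0.33; AND[min(a, b)] → w = 0.33
Weighted average = (0.18·129.0 + 0.46·190.3 + 0.16·134.0 + 0.33·154.0) / (0.18 + 0.46 + 0.16 + 0.33)
  = 183.0180 / 1.1300 = 161.96

161.96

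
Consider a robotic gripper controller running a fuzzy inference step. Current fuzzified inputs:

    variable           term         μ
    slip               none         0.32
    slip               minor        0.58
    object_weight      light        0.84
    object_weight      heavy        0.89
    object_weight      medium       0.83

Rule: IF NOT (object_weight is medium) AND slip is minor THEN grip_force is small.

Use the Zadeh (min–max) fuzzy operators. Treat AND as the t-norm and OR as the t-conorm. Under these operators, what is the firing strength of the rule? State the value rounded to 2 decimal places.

0.17

firing strength: ¬medium=1−0.83=0.17, minor=0.58; AND[min(a, b)] → w = 0.17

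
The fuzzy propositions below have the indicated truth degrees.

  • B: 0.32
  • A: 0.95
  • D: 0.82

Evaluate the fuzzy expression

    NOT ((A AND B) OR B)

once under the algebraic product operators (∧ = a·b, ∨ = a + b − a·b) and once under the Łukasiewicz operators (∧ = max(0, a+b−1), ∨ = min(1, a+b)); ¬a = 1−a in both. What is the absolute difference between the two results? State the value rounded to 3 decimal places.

0.063

Under algebraic product:
  A AND B = a·b on (0.9500, 0.3200) = 0.3040
  (A AND B) OR B = a + b − a·b on (0.3040, 0.3200) = 0.5267
  NOT ((A AND B) OR B) = 1 − 0.5267 = 0.4733
  → value = 0.4733
Under Łukasiewicz:
  A AND B = max(0, a+b−1) on (0.95, 0.32) = 0.27
  (A AND B) OR B = min(1, a+b) on (0.27, 0.32) = 0.59
  NOT ((A AND B) OR B) = 1 − 0.59 = 0.41
  → value = 0.4100
|0.4733 − 0.4100| = 0.063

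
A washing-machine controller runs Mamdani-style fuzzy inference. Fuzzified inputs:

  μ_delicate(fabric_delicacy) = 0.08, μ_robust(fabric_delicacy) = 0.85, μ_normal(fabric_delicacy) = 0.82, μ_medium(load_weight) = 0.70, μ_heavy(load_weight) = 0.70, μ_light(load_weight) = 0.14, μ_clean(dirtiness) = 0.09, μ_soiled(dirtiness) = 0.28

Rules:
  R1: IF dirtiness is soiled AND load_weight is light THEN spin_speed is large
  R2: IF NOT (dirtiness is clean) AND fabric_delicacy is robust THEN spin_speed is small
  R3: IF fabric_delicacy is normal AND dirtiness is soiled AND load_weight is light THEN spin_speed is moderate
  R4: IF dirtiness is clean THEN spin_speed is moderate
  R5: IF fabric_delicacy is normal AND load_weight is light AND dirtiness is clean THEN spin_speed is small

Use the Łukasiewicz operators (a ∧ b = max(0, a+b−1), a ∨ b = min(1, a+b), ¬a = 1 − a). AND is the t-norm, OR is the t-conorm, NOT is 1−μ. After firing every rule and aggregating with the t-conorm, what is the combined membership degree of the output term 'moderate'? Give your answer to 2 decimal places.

0.09

R1: soiled=0.28, light=0.14; AND[max(0, a+b−1)] → w = 0.00
R2: ¬clean=1−0.09=0.91, robust=0.85; AND[max(0, a+b−1)] → w = 0.76
R3: normal=0.82, soiled=0.28, light=0.14; AND[max(0, a+b−1)] → w = 0.00
R4: clean=0.09 → w = 0.09
R5: normal=0.82, light=0.14, clean=0.09; AND[max(0, a+b−1)] → w = 0.00
Rules with consequent 'moderate': {R3, R4} → strengths 0.00, 0.09
Aggregate via t-conorm [min(1, a+b)]: 0.09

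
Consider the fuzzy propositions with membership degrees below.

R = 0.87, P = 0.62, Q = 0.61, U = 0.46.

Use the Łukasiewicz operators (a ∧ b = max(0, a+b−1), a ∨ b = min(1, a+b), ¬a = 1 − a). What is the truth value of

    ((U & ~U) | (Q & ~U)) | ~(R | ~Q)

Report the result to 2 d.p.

~U = 1 − 0.46 = 0.54
U & ~U = max(0, a+b−1) on (0.46, 0.54) = 0.00
~U = 1 − 0.46 = 0.54
Q & ~U = max(0, a+b−1) on (0.61, 0.54) = 0.15
(U & ~U) | (Q & ~U) = min(1, a+b) on (0.00, 0.15) = 0.15
~Q = 1 − 0.61 = 0.39
R | ~Q = min(1, a+b) on (0.87, 0.39) = 1.00
~(R | ~Q) = 1 − 1.00 = 0.00
((U & ~U) | (Q & ~U)) | ~(R | ~Q) = min(1, a+b) on (0.15, 0.00) = 0.15

0.15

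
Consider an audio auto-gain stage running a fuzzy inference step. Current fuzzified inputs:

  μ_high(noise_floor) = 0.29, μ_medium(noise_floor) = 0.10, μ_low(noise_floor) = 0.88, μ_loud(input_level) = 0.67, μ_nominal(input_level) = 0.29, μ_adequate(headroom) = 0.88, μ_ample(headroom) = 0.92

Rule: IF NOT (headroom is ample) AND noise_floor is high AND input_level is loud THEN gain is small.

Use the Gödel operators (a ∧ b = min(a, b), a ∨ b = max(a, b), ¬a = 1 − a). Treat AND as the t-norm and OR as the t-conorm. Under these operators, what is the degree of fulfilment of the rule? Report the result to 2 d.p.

0.08

firing strength: ¬ample=1−0.92=0.08, high=0.29, loud=0.67; AND[min(a, b)] → w = 0.08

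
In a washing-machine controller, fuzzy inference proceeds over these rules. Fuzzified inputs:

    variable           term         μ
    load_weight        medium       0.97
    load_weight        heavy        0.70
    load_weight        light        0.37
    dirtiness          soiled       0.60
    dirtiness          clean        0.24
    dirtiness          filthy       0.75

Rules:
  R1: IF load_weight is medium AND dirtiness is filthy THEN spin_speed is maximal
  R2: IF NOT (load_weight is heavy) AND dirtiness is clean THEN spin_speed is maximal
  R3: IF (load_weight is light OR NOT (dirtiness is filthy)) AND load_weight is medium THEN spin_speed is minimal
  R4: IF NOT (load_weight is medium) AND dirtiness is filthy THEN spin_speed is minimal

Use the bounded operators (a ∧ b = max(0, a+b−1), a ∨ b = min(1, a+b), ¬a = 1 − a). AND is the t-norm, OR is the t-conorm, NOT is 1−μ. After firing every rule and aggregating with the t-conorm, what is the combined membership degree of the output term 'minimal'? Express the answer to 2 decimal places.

R1: medium=0.97, filthy=0.75; AND[max(0, a+b−1)] → w = 0.72
R2: ¬heavy=1−0.70=0.30, clean=0.24; AND[max(0, a+b−1)] → w = 0.00
R3: (light=0.37 OR ¬filthy=1−0.75=0.25) = 0.62; AND[max(0, a+b−1)] with medium=0.97 → w = 0.59
R4: ¬medium=1−0.97=0.03, filthy=0.75; AND[max(0, a+b−1)] → w = 0.00
Rules with consequent 'minimal': {R3, R4} → strengths 0.59, 0.00
Aggregate via t-conorm [min(1, a+b)]: 0.59

0.59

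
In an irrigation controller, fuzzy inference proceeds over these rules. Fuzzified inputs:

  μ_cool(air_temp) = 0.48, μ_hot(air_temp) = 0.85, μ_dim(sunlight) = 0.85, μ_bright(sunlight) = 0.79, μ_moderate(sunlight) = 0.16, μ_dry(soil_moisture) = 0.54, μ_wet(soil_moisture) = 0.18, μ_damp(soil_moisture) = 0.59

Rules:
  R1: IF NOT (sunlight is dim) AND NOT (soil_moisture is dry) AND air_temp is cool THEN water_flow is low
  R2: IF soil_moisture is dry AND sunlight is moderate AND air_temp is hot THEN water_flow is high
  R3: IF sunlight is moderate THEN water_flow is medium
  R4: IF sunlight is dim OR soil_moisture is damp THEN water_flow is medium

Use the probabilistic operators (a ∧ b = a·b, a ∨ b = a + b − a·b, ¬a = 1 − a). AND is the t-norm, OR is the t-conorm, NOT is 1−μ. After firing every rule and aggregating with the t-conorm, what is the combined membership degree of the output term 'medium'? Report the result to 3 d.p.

R1: ¬dim=1−0.85=0.15, ¬dry=1−0.54=0.46, cool=0.48; AND[a·b] → w = 0.0331
R2: dry=0.54, moderate=0.16, hot=0.85; AND[a·b] → w = 0.0734
R3: moderate=0.16 → w = 0.1600
R4: dim=0.85, damp=0.59; OR[a + b − a·b] → w = 0.9385
Rules with consequent 'medium': {R3, R4} → strengths 0.1600, 0.9385
Aggregate via t-conorm [a + b − a·b]: 0.9483

0.948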